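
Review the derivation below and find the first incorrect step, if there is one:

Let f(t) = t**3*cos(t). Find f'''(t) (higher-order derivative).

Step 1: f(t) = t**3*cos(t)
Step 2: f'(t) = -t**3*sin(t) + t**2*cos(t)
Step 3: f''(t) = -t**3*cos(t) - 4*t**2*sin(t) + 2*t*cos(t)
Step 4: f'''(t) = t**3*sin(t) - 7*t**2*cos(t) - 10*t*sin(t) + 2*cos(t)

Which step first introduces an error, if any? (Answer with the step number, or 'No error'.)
Step 2

Step 2 is incorrect due to a wrong coefficient.
The step shows: -t**3*sin(t) + t**2*cos(t)
The correct value should be: -t**3*sin(t) + 3*t**2*cos(t)

Explanation: The coefficient 3 was incorrectly written as 1: the term 3*t**2*cos(t) was incorrectly written as t**2*cos(t)
The later steps are derived from this incorrect expression, so the error originates in Step 2.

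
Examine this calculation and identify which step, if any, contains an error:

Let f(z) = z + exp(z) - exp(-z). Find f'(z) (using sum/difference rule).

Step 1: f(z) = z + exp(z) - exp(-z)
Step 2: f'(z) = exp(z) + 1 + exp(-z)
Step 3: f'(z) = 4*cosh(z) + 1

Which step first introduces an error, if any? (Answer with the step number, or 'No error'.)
Step 3

Step 3 is incorrect due to a wrong coefficient.
The step shows: 4*cosh(z) + 1
The correct value should be: 2*cosh(z) + 1

Explanation: The coefficient 2 was incorrectly written as 4: the term 2*cosh(z) was incorrectly written as 4*cosh(z)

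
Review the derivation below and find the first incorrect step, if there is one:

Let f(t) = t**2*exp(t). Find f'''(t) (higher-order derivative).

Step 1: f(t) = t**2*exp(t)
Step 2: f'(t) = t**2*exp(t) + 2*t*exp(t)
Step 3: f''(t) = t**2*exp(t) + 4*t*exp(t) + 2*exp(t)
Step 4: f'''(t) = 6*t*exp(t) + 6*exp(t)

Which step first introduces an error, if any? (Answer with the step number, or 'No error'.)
Step 4

Step 4 is incorrect due to a dropped term.
The step shows: 6*t*exp(t) + 6*exp(t)
The correct value should be: t**2*exp(t) + 6*t*exp(t) + 6*exp(t)

Explanation: A term was dropped: the term t**2*exp(t) was incorrectly omitted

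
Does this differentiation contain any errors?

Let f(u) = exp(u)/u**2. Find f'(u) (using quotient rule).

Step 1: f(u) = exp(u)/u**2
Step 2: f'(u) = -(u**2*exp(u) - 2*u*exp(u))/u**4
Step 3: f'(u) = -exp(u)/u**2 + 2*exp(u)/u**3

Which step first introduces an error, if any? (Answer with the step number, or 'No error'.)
Step 2

Step 2 is incorrect due to a sign flip.
The step shows: -(u**2*exp(u) - 2*u*exp(u))/u**4
The correct value should be: (u**2*exp(u) - 2*u*exp(u))/u**4

Explanation: The sign of the whole expression was flipped: the term (u**2*exp(u) - 2*u*exp(u))/u**4 was incorrectly written as -(u**2*exp(u) - 2*u*exp(u))/u**4
The later steps are derived from this incorrect expression, so the error originates in Step 2.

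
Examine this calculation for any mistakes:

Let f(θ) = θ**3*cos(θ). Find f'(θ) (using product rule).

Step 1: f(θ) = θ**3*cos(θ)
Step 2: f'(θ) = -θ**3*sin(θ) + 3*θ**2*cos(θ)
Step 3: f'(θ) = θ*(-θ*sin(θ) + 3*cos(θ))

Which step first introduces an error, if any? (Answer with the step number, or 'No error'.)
Step 3

Step 3 is incorrect due to a wrong exponent.
The step shows: θ*(-θ*sin(θ) + 3*cos(θ))
The correct value should be: θ**2*(-θ*sin(θ) + 3*cos(θ))

Explanation: The exponent 2 on θ was incorrectly written as 1: the term θ**2*(-θ*sin(θ) + 3*cos(θ)) was incorrectly written as θ*(-θ*sin(θ) + 3*cos(θ))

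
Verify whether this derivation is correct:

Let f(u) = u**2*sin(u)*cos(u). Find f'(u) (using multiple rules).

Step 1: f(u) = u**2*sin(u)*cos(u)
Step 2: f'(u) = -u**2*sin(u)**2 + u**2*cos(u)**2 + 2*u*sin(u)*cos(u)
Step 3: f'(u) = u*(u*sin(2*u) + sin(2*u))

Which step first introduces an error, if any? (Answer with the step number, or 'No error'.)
Step 3

Step 3 is incorrect due to a wrong trig function.
The step shows: u*(u*sin(2*u) + sin(2*u))
The correct value should be: u*(u*cos(2*u) + sin(2*u))

Explanation: cos(2*u) was incorrectly written as sin(2*u): the term u*(u*cos(2*u) + sin(2*u)) was incorrectly written as u*(u*sin(2*u) + sin(2*u))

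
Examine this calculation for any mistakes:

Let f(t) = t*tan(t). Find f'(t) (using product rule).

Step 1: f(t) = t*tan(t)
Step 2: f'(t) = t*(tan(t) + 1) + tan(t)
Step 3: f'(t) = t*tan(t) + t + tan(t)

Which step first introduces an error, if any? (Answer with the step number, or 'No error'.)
Step 2

Step 2 is incorrect due to a wrong exponent.
The step shows: t*(tan(t) + 1) + tan(t)
The correct value should be: t*(tan(t)**2 + 1) + tan(t)

Explanation: The exponent 2 on tan(t) was incorrectly written as 1: the term t*(tan(t)**2 + 1) was incorrectly written as t*(tan(t) + 1)
The later steps are derived from this incorrect expression, so the error originates in Step 2.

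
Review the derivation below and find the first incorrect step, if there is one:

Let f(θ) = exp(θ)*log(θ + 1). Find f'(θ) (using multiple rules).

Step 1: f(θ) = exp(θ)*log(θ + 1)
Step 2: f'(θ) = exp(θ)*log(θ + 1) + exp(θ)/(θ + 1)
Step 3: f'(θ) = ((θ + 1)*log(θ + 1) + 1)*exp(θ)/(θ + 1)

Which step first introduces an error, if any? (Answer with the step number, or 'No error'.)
No error

All steps in this derivation are correct.
The final answer f'(θ) = ((θ + 1)*log(θ + 1) + 1)*exp(θ)/(θ + 1) is valid.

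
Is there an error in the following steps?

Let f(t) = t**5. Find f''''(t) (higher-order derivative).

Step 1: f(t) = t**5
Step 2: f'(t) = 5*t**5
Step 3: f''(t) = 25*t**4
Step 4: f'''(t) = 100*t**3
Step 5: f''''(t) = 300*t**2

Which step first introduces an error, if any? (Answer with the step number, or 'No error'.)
Step 2

Step 2 is incorrect due to a wrong exponent.
The step shows: 5*t**5
The correct value should be: 5*t**4

Explanation: The exponent 4 on t was incorrectly written as 5: the term 5*t**4 was incorrectly written as 5*t**5
The later steps are derived from this incorrect expression, so the error originates in Step 2.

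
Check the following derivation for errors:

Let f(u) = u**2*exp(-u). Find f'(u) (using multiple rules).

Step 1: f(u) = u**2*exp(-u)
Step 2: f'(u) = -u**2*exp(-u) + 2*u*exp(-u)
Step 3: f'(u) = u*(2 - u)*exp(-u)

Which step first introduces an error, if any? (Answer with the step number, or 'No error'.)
No error

All steps in this derivation are correct.
The final answer f'(u) = u*(2 - u)*exp(-u) is valid.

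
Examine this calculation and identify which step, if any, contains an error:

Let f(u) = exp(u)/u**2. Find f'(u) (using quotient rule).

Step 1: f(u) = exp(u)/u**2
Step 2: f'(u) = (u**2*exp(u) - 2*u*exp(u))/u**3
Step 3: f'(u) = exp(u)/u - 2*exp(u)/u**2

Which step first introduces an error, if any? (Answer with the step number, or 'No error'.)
Step 2

Step 2 is incorrect due to a wrong exponent.
The step shows: (u**2*exp(u) - 2*u*exp(u))/u**3
The correct value should be: (u**2*exp(u) - 2*u*exp(u))/u**4

Explanation: The exponent -4 on u was incorrectly written as -3: the term (u**2*exp(u) - 2*u*exp(u))/u**4 was incorrectly written as (u**2*exp(u) - 2*u*exp(u))/u**3
The later steps are derived from this incorrect expression, so the error originates in Step 2.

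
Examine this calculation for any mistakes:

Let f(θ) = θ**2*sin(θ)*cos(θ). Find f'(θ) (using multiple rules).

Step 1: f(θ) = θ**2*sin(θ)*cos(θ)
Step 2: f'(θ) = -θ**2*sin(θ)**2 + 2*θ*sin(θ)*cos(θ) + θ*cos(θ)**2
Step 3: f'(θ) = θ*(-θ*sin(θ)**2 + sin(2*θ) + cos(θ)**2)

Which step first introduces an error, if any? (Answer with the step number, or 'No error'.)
Step 2

Step 2 is incorrect due to a wrong exponent.
The step shows: -θ**2*sin(θ)**2 + 2*θ*sin(θ)*cos(θ) + θ*cos(θ)**2
The correct value should be: -θ**2*sin(θ)**2 + θ**2*cos(θ)**2 + 2*θ*sin(θ)*cos(θ)

Explanation: The exponent 2 on θ was incorrectly written as 1: the term θ**2*cos(θ)**2 was incorrectly written as θ*cos(θ)**2
The later steps are derived from this incorrect expression, so the error originates in Step 2.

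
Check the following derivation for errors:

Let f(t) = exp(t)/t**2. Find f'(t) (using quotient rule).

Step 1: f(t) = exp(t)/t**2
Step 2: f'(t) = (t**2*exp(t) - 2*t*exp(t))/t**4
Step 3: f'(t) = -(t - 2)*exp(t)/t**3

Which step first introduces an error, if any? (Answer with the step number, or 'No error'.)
Step 3

Step 3 is incorrect due to a sign flip.
The step shows: -(t - 2)*exp(t)/t**3
The correct value should be: (t - 2)*exp(t)/t**3

Explanation: The sign of the whole expression was flipped: the term (t - 2)*exp(t)/t**3 was incorrectly written as -(t - 2)*exp(t)/t**3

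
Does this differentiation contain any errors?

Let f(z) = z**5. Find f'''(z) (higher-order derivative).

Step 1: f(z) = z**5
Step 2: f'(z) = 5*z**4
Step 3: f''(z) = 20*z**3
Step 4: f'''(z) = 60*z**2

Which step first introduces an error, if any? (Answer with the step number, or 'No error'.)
No error

All steps in this derivation are correct.
The final answer f'''(z) = 60*z**2 is valid.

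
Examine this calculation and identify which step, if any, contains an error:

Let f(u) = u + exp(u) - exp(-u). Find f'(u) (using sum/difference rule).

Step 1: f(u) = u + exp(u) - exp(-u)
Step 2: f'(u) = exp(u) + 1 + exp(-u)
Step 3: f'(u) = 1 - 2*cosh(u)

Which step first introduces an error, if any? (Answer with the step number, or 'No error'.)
Step 3

Step 3 is incorrect due to a sign flip.
The step shows: 1 - 2*cosh(u)
The correct value should be: 2*cosh(u) + 1

Explanation: The sign of one term was flipped: the term 2*cosh(u) was incorrectly written as -2*cosh(u)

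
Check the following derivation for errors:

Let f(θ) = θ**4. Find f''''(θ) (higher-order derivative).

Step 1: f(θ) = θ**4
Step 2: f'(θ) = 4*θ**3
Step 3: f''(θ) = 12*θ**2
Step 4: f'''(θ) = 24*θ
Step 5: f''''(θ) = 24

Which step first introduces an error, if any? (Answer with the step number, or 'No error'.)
No error

All steps in this derivation are correct.
The final answer f''''(θ) = 24 is valid.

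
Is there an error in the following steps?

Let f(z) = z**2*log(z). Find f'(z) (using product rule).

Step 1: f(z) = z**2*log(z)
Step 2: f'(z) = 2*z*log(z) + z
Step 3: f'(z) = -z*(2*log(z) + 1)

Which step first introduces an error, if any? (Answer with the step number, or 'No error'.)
Step 3

Step 3 is incorrect due to a sign flip.
The step shows: -z*(2*log(z) + 1)
The correct value should be: z*(2*log(z) + 1)

Explanation: The sign of the whole expression was flipped: the term z*(2*log(z) + 1) was incorrectly written as -z*(2*log(z) + 1)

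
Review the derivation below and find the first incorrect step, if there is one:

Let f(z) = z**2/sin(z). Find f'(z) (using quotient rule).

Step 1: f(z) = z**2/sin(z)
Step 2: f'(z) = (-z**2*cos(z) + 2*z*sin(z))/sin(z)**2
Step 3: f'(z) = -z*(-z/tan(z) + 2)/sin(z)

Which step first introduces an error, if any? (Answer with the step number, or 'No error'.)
Step 3

Step 3 is incorrect due to a sign flip.
The step shows: -z*(-z/tan(z) + 2)/sin(z)
The correct value should be: z*(-z/tan(z) + 2)/sin(z)

Explanation: The sign of the whole expression was flipped: the term z*(-z/tan(z) + 2)/sin(z) was incorrectly written as -z*(-z/tan(z) + 2)/sin(z)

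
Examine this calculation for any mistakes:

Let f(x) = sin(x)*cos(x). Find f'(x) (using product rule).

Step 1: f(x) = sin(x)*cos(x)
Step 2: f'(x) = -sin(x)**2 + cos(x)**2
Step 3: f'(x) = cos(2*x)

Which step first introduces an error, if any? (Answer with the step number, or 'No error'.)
No error

All steps in this derivation are correct.
The final answer f'(x) = cos(2*x) is valid.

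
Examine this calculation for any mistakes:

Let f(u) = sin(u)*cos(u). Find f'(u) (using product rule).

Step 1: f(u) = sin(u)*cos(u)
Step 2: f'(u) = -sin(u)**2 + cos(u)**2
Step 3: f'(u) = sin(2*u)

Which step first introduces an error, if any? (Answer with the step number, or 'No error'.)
Step 3

Step 3 is incorrect due to a wrong trig function.
The step shows: sin(2*u)
The correct value should be: cos(2*u)

Explanation: cos(2*u) was incorrectly written as sin(2*u): the term cos(2*u) was incorrectly written as sin(2*u)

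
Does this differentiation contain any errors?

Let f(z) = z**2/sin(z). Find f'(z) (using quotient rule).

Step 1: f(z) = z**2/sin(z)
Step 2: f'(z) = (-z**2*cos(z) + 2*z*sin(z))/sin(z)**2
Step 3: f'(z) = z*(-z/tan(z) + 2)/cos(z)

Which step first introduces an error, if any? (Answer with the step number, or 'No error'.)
Step 3

Step 3 is incorrect due to a wrong trig function.
The step shows: z*(-z/tan(z) + 2)/cos(z)
The correct value should be: z*(-z/tan(z) + 2)/sin(z)

Explanation: sin(z) was incorrectly written as cos(z): the term z*(-z/tan(z) + 2)/sin(z) was incorrectly written as z*(-z/tan(z) + 2)/cos(z)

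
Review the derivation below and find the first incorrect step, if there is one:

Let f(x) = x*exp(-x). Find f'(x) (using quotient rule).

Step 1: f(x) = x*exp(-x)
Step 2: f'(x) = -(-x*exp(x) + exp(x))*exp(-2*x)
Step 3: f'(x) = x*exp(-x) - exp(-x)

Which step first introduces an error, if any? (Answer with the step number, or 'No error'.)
Step 2

Step 2 is incorrect due to a sign flip.
The step shows: -(-x*exp(x) + exp(x))*exp(-2*x)
The correct value should be: (-x*exp(x) + exp(x))*exp(-2*x)

Explanation: The sign of the whole expression was flipped: the term (-x*exp(x) + exp(x))*exp(-2*x) was incorrectly written as -(-x*exp(x) + exp(x))*exp(-2*x)
The later steps are derived from this incorrect expression, so the error originates in Step 2.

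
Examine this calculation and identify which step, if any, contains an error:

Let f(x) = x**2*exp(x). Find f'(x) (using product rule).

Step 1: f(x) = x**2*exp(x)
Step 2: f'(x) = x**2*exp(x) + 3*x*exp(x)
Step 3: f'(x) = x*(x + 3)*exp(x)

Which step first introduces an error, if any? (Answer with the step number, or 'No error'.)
Step 2

Step 2 is incorrect due to a wrong coefficient.
The step shows: x**2*exp(x) + 3*x*exp(x)
The correct value should be: x**2*exp(x) + 2*x*exp(x)

Explanation: The coefficient 2 was incorrectly written as 3: the term 2*x*exp(x) was incorrectly written as 3*x*exp(x)
The later steps are derived from this incorrect expression, so the error originates in Step 2.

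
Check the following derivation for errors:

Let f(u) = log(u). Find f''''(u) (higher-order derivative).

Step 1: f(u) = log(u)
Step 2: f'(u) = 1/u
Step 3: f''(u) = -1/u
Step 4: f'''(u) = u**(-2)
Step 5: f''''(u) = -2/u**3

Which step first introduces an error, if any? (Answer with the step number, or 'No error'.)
Step 3

Step 3 is incorrect due to a wrong exponent.
The step shows: -1/u
The correct value should be: -1/u**2

Explanation: The exponent -2 on u was incorrectly written as -1: the term -1/u**2 was incorrectly written as -1/u
The later steps are derived from this incorrect expression, so the error originates in Step 3.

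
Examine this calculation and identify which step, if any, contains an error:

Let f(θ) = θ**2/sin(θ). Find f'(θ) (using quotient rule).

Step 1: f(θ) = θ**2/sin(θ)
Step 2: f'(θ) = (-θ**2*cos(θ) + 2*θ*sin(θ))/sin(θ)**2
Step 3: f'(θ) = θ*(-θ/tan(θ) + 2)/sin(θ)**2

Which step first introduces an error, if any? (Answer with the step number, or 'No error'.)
Step 3

Step 3 is incorrect due to a wrong exponent.
The step shows: θ*(-θ/tan(θ) + 2)/sin(θ)**2
The correct value should be: θ*(-θ/tan(θ) + 2)/sin(θ)

Explanation: The exponent -1 on sin(θ) was incorrectly written as -2: the term θ*(-θ/tan(θ) + 2)/sin(θ) was incorrectly written as θ*(-θ/tan(θ) + 2)/sin(θ)**2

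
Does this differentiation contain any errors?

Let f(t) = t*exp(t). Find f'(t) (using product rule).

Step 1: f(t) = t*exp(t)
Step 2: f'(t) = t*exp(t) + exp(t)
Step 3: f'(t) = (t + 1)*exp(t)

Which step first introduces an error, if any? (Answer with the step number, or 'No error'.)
No error

All steps in this derivation are correct.
The final answer f'(t) = (t + 1)*exp(t) is valid.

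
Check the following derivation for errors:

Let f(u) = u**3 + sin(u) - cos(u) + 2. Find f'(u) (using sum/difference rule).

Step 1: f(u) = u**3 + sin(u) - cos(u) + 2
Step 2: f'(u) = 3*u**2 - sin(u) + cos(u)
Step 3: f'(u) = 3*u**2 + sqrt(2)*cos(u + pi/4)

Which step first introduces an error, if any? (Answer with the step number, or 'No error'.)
Step 2

Step 2 is incorrect due to a sign flip.
The step shows: 3*u**2 - sin(u) + cos(u)
The correct value should be: 3*u**2 + sin(u) + cos(u)

Explanation: The sign of one term was flipped: the term sin(u) was incorrectly written as -sin(u)
The later steps are derived from this incorrect expression, so the error originates in Step 2.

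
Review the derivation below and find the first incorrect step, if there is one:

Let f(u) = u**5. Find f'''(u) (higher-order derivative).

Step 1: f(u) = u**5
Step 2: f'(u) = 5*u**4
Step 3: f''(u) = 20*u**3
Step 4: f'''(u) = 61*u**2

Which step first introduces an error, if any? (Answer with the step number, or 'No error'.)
Step 4

Step 4 is incorrect due to a wrong coefficient.
The step shows: 61*u**2
The correct value should be: 60*u**2

Explanation: The coefficient 60 was incorrectly written as 61: the term 60*u**2 was incorrectly written as 61*u**2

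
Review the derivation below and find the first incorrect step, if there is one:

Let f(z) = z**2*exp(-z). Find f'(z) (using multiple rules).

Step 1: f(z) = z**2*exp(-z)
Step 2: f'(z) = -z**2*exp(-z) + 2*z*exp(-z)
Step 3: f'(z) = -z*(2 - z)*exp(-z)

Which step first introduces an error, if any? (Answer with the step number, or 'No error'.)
Step 3

Step 3 is incorrect due to a sign flip.
The step shows: -z*(2 - z)*exp(-z)
The correct value should be: z*(2 - z)*exp(-z)

Explanation: The sign of the whole expression was flipped: the term z*(2 - z)*exp(-z) was incorrectly written as -z*(2 - z)*exp(-z)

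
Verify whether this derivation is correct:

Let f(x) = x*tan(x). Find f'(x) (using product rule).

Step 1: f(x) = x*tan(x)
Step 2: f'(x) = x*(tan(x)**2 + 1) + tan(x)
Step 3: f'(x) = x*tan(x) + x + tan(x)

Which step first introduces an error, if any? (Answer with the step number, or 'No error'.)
Step 3

Step 3 is incorrect due to a wrong exponent.
The step shows: x*tan(x) + x + tan(x)
The correct value should be: x*tan(x)**2 + x + tan(x)

Explanation: The exponent 2 on tan(x) was incorrectly written as 1: the term x*tan(x)**2 was incorrectly written as x*tan(x)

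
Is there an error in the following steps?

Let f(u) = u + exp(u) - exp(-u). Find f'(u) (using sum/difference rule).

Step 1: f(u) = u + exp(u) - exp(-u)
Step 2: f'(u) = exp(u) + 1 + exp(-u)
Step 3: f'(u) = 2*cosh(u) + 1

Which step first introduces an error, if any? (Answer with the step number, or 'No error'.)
No error

All steps in this derivation are correct.
The final answer f'(u) = 2*cosh(u) + 1 is valid.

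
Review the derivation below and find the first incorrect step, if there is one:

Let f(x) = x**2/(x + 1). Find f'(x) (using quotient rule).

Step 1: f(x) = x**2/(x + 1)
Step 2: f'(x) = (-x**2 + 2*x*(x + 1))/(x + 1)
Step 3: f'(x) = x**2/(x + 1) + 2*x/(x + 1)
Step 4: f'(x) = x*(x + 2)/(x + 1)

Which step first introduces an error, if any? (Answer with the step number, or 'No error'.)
Step 2

Step 2 is incorrect due to a wrong exponent.
The step shows: (-x**2 + 2*x*(x + 1))/(x + 1)
The correct value should be: (-x**2 + 2*x*(x + 1))/(x + 1)**2

Explanation: The exponent -2 on x + 1 was incorrectly written as -1: the term (-x**2 + 2*x*(x + 1))/(x + 1)**2 was incorrectly written as (-x**2 + 2*x*(x + 1))/(x + 1)
The later steps are derived from this incorrect expression, so the error originates in Step 2.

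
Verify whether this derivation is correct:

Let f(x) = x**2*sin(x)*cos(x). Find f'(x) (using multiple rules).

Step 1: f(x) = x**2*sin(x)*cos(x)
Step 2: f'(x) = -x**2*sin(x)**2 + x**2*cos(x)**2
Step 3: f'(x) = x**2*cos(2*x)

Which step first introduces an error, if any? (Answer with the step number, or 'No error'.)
Step 2

Step 2 is incorrect due to a dropped term.
The step shows: -x**2*sin(x)**2 + x**2*cos(x)**2
The correct value should be: -x**2*sin(x)**2 + x**2*cos(x)**2 + 2*x*sin(x)*cos(x)

Explanation: A term was dropped: the term 2*x*sin(x)*cos(x) was incorrectly omitted
The later steps are derived from this incorrect expression, so the error originates in Step 2.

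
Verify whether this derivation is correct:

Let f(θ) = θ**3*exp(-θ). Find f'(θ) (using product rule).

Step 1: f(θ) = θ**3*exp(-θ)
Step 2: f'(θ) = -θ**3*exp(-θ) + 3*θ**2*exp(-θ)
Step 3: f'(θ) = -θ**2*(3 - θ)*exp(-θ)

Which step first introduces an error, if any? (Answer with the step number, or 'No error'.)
Step 3

Step 3 is incorrect due to a sign flip.
The step shows: -θ**2*(3 - θ)*exp(-θ)
The correct value should be: θ**2*(3 - θ)*exp(-θ)

Explanation: The sign of the whole expression was flipped: the term θ**2*(3 - θ)*exp(-θ) was incorrectly written as -θ**2*(3 - θ)*exp(-θ)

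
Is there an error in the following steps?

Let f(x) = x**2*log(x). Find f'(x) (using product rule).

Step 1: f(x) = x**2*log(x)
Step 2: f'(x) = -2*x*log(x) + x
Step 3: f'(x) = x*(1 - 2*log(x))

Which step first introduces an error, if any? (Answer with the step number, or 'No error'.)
Step 2

Step 2 is incorrect due to a sign flip.
The step shows: -2*x*log(x) + x
The correct value should be: 2*x*log(x) + x

Explanation: The sign of one term was flipped: the term 2*x*log(x) was incorrectly written as -2*x*log(x)
The later steps are derived from this incorrect expression, so the error originates in Step 2.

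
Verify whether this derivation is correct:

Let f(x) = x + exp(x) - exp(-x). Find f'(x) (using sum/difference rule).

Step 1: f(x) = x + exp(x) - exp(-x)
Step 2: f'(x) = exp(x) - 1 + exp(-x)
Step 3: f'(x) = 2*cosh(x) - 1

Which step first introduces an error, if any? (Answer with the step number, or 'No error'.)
Step 2

Step 2 is incorrect due to a sign flip.
The step shows: exp(x) - 1 + exp(-x)
The correct value should be: exp(x) + 1 + exp(-x)

Explanation: The sign of one term was flipped: the term 1 was incorrectly written as -1
The later steps are derived from this incorrect expression, so the error originates in Step 2.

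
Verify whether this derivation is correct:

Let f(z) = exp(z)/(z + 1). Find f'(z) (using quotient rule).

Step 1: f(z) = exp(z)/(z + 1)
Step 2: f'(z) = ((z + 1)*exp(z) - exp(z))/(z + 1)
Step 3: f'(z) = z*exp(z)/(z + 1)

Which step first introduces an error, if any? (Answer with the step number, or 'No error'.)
Step 2

Step 2 is incorrect due to a wrong exponent.
The step shows: ((z + 1)*exp(z) - exp(z))/(z + 1)
The correct value should be: ((z + 1)*exp(z) - exp(z))/(z + 1)**2

Explanation: The exponent -2 on z + 1 was incorrectly written as -1: the term ((z + 1)*exp(z) - exp(z))/(z + 1)**2 was incorrectly written as ((z + 1)*exp(z) - exp(z))/(z + 1)
The later steps are derived from this incorrect expression, so the error originates in Step 2.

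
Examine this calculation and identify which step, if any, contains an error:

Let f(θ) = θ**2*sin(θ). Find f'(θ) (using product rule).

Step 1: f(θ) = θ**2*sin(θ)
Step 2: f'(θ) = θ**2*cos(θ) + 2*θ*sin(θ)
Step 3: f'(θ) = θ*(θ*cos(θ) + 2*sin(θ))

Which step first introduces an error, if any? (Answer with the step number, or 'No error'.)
No error

All steps in this derivation are correct.
The final answer f'(θ) = θ*(θ*cos(θ) + 2*sin(θ)) is valid.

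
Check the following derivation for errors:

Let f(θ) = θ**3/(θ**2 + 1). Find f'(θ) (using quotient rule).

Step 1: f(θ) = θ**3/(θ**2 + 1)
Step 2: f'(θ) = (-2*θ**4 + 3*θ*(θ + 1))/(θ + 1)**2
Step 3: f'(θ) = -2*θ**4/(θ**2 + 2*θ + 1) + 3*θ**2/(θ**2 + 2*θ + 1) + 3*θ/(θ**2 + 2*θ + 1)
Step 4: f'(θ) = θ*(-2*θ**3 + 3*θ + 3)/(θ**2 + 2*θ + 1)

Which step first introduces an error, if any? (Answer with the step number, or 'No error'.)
Step 2

Step 2 is incorrect due to a wrong exponent.
The step shows: (-2*θ**4 + 3*θ*(θ + 1))/(θ + 1)**2
The correct value should be: (-2*θ**4 + 3*θ**2*(θ**2 + 1))/(θ**2 + 1)**2

Explanation: The exponent 2 on θ was incorrectly written as 1: the term (-2*θ**4 + 3*θ**2*(θ**2 + 1))/(θ**2 + 1)**2 was incorrectly written as (-2*θ**4 + 3*θ*(θ + 1))/(θ + 1)**2
The later steps are derived from this incorrect expression, so the error originates in Step 2.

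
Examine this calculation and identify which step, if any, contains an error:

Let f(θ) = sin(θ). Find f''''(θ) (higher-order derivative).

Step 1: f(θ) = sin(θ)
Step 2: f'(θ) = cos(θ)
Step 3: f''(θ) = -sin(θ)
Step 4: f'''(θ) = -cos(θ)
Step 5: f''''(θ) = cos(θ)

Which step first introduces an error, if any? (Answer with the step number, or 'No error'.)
Step 5

Step 5 is incorrect due to a wrong trig function.
The step shows: cos(θ)
The correct value should be: sin(θ)

Explanation: sin(θ) was incorrectly written as cos(θ): the term sin(θ) was incorrectly written as cos(θ)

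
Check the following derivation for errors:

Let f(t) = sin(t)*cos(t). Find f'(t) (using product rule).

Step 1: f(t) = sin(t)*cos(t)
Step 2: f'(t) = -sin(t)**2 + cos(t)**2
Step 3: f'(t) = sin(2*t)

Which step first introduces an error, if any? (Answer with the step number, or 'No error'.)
Step 3

Step 3 is incorrect due to a wrong trig function.
The step shows: sin(2*t)
The correct value should be: cos(2*t)

Explanation: cos(2*t) was incorrectly written as sin(2*t): the term cos(2*t) was incorrectly written as sin(2*t)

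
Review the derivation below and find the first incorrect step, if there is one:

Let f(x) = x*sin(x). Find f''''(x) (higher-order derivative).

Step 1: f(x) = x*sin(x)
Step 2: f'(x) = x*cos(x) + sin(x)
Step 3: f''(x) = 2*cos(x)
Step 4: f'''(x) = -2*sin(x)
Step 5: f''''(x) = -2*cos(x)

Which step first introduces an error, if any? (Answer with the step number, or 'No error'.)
Step 3

Step 3 is incorrect due to a dropped term.
The step shows: 2*cos(x)
The correct value should be: -x*sin(x) + 2*cos(x)

Explanation: A term was dropped: the term -x*sin(x) was incorrectly omitted
The later steps are derived from this incorrect expression, so the error originates in Step 3.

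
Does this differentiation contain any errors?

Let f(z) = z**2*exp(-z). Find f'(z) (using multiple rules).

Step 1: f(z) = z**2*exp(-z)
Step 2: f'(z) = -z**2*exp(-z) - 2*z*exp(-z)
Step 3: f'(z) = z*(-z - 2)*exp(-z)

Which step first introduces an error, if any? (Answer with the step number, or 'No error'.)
Step 2

Step 2 is incorrect due to a sign flip.
The step shows: -z**2*exp(-z) - 2*z*exp(-z)
The correct value should be: -z**2*exp(-z) + 2*z*exp(-z)

Explanation: The sign of one term was flipped: the term 2*z*exp(-z) was incorrectly written as -2*z*exp(-z)
The later steps are derived from this incorrect expression, so the error originates in Step 2.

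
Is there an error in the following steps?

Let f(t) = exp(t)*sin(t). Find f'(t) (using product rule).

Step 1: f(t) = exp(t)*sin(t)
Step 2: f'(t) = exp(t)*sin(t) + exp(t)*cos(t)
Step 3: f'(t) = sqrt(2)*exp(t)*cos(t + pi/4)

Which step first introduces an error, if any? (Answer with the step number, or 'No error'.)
Step 3

Step 3 is incorrect due to a wrong trig function.
The step shows: sqrt(2)*exp(t)*cos(t + pi/4)
The correct value should be: sqrt(2)*exp(t)*sin(t + pi/4)

Explanation: sin(t + pi/4) was incorrectly written as cos(t + pi/4): the term sqrt(2)*exp(t)*sin(t + pi/4) was incorrectly written as sqrt(2)*exp(t)*cos(t + pi/4)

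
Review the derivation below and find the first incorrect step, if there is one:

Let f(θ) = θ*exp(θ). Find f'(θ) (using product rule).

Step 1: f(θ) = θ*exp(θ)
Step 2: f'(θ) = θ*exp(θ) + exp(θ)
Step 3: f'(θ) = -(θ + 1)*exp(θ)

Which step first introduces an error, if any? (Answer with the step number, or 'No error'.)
Step 3

Step 3 is incorrect due to a sign flip.
The step shows: -(θ + 1)*exp(θ)
The correct value should be: (θ + 1)*exp(θ)

Explanation: The sign of the whole expression was flipped: the term (θ + 1)*exp(θ) was incorrectly written as -(θ + 1)*exp(θ)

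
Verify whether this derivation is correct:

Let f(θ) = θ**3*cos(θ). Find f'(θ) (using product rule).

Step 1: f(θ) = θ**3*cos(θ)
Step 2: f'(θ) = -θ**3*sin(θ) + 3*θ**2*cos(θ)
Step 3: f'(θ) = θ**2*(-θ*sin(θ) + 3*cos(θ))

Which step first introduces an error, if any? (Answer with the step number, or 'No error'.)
No error

All steps in this derivation are correct.
The final answer f'(θ) = θ**2*(-θ*sin(θ) + 3*cos(θ)) is valid.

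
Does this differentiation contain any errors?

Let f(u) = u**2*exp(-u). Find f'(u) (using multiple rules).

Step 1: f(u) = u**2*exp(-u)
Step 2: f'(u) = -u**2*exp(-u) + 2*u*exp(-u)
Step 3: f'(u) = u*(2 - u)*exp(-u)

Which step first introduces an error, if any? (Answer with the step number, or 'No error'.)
No error

All steps in this derivation are correct.
The final answer f'(u) = u*(2 - u)*exp(-u) is valid.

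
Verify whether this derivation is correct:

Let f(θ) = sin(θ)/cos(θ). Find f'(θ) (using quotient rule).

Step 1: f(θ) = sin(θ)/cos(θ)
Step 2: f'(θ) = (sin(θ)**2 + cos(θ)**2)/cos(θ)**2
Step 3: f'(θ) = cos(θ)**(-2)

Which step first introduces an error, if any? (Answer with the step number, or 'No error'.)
No error

All steps in this derivation are correct.
The final answer f'(θ) = cos(θ)**(-2) is valid.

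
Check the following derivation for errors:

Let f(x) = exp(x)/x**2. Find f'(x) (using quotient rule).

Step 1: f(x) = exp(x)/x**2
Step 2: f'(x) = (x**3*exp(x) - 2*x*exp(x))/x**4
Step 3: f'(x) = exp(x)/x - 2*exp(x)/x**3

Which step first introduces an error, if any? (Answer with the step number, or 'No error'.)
Step 2

Step 2 is incorrect due to a wrong exponent.
The step shows: (x**3*exp(x) - 2*x*exp(x))/x**4
The correct value should be: (x**2*exp(x) - 2*x*exp(x))/x**4

Explanation: The exponent 2 on x was incorrectly written as 3: the term (x**2*exp(x) - 2*x*exp(x))/x**4 was incorrectly written as (x**3*exp(x) - 2*x*exp(x))/x**4
The later steps are derived from this incorrect expression, so the error originates in Step 2.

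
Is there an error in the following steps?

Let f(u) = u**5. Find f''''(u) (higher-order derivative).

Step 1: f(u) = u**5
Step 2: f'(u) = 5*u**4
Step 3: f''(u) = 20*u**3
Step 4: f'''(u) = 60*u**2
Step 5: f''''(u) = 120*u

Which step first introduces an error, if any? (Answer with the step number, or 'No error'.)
No error

All steps in this derivation are correct.
The final answer f''''(u) = 120*u is valid.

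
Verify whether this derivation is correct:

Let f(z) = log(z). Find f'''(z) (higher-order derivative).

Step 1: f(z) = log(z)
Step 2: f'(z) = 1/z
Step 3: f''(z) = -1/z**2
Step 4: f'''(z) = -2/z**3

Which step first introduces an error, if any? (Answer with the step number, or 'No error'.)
Step 4

Step 4 is incorrect due to a sign flip.
The step shows: -2/z**3
The correct value should be: 2/z**3

Explanation: The sign of the whole expression was flipped: the term 2/z**3 was incorrectly written as -2/z**3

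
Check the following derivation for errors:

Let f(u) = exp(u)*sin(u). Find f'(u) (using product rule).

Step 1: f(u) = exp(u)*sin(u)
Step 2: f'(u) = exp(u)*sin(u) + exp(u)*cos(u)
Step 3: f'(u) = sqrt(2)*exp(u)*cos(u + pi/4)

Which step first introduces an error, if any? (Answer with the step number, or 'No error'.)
Step 3

Step 3 is incorrect due to a wrong trig function.
The step shows: sqrt(2)*exp(u)*cos(u + pi/4)
The correct value should be: sqrt(2)*exp(u)*sin(u + pi/4)

Explanation: sin(u + pi/4) was incorrectly written as cos(u + pi/4): the term sqrt(2)*exp(u)*sin(u + pi/4) was incorrectly written as sqrt(2)*exp(u)*cos(u + pi/4)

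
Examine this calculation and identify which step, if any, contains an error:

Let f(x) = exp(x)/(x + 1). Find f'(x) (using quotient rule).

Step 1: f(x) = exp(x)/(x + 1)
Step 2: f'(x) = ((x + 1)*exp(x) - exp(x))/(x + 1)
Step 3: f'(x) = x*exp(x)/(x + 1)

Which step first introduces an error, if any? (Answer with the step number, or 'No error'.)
Step 2

Step 2 is incorrect due to a wrong exponent.
The step shows: ((x + 1)*exp(x) - exp(x))/(x + 1)
The correct value should be: ((x + 1)*exp(x) - exp(x))/(x + 1)**2

Explanation: The exponent -2 on x + 1 was incorrectly written as -1: the term ((x + 1)*exp(x) - exp(x))/(x + 1)**2 was incorrectly written as ((x + 1)*exp(x) - exp(x))/(x + 1)
The later steps are derived from this incorrect expression, so the error originates in Step 2.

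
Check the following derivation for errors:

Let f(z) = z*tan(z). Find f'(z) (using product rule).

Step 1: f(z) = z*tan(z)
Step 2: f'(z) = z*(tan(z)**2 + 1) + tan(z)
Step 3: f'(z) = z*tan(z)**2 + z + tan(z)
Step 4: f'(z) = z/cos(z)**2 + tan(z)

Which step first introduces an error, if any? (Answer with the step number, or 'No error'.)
No error

All steps in this derivation are correct.
The final answer f'(z) = z/cos(z)**2 + tan(z) is valid.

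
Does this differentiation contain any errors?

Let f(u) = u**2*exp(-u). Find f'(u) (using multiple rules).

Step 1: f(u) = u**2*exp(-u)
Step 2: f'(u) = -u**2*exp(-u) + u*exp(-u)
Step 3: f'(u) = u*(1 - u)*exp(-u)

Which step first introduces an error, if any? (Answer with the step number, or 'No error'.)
Step 2

Step 2 is incorrect due to a wrong coefficient.
The step shows: -u**2*exp(-u) + u*exp(-u)
The correct value should be: -u**2*exp(-u) + 2*u*exp(-u)

Explanation: The coefficient 2 was incorrectly written as 1: the term 2*u*exp(-u) was incorrectly written as u*exp(-u)
The later steps are derived from this incorrect expression, so the error originates in Step 2.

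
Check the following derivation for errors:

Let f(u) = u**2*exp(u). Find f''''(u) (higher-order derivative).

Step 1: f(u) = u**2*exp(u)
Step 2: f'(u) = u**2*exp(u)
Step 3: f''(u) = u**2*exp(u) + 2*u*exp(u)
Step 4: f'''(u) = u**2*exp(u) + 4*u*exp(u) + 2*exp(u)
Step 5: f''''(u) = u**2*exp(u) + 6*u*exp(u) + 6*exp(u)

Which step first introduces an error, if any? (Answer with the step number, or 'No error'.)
Step 2

Step 2 is incorrect due to a dropped term.
The step shows: u**2*exp(u)
The correct value should be: u**2*exp(u) + 2*u*exp(u)

Explanation: A term was dropped: the term 2*u*exp(u) was incorrectly omitted
The later steps are derived from this incorrect expression, so the error originates in Step 2.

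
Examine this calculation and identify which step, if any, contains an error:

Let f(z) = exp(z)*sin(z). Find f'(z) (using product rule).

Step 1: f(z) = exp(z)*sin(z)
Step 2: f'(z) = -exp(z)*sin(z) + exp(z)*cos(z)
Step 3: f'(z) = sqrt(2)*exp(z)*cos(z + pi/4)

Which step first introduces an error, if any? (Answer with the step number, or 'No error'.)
Step 2

Step 2 is incorrect due to a sign flip.
The step shows: -exp(z)*sin(z) + exp(z)*cos(z)
The correct value should be: exp(z)*sin(z) + exp(z)*cos(z)

Explanation: The sign of one term was flipped: the term exp(z)*sin(z) was incorrectly written as -exp(z)*sin(z)
The later steps are derived from this incorrect expression, so the error originates in Step 2.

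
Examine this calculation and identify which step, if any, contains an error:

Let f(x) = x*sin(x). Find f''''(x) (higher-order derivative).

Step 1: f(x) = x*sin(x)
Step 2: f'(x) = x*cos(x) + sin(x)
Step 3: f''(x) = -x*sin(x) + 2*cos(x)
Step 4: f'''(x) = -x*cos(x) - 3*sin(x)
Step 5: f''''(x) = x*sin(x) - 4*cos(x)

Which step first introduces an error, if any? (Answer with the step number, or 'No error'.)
No error

All steps in this derivation are correct.
The final answer f''''(x) = x*sin(x) - 4*cos(x) is valid.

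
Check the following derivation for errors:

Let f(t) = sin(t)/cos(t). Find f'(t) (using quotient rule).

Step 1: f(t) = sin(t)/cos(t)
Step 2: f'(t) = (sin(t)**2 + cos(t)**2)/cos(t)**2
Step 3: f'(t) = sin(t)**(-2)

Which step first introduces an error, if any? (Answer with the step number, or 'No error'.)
Step 3

Step 3 is incorrect due to a wrong trig function.
The step shows: sin(t)**(-2)
The correct value should be: cos(t)**(-2)

Explanation: cos(t) was incorrectly written as sin(t): the term cos(t)**(-2) was incorrectly written as sin(t)**(-2)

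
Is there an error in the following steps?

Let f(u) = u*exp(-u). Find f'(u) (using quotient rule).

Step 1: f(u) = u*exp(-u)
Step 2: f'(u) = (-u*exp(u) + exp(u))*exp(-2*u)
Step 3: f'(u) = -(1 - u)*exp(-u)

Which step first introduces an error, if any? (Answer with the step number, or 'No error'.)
Step 3

Step 3 is incorrect due to a sign flip.
The step shows: -(1 - u)*exp(-u)
The correct value should be: (1 - u)*exp(-u)

Explanation: The sign of the whole expression was flipped: the term (1 - u)*exp(-u) was incorrectly written as -(1 - u)*exp(-u)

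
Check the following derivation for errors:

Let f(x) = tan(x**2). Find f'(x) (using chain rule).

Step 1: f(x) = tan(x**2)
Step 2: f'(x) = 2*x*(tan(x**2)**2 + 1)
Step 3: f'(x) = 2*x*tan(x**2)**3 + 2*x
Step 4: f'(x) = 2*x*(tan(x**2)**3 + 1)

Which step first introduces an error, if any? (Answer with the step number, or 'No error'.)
Step 3

Step 3 is incorrect due to a wrong exponent.
The step shows: 2*x*tan(x**2)**3 + 2*x
The correct value should be: 2*x*tan(x**2)**2 + 2*x

Explanation: The exponent 2 on tan(x**2) was incorrectly written as 3: the term 2*x*tan(x**2)**2 was incorrectly written as 2*x*tan(x**2)**3
The later steps are derived from this incorrect expression, so the error originates in Step 3.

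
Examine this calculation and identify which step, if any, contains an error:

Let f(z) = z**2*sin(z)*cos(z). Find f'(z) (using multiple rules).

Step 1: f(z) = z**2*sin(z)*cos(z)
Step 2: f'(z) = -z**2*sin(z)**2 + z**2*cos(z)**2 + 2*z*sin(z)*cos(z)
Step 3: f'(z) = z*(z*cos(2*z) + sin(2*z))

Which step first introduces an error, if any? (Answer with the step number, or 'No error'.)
No error

All steps in this derivation are correct.
The final answer f'(z) = z*(z*cos(2*z) + sin(2*z)) is valid.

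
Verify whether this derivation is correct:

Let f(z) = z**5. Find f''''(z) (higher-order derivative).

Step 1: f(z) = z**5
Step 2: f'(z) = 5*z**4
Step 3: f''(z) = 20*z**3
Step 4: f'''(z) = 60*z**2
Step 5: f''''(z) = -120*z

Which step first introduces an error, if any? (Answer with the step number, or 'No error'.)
Step 5

Step 5 is incorrect due to a sign flip.
The step shows: -120*z
The correct value should be: 120*z

Explanation: The sign of the whole expression was flipped: the term 120*z was incorrectly written as -120*z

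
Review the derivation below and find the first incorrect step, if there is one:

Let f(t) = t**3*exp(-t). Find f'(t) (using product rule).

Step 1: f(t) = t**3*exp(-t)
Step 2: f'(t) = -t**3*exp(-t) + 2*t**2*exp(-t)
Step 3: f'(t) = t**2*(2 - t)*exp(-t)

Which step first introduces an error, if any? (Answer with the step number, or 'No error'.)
Step 2

Step 2 is incorrect due to a wrong coefficient.
The step shows: -t**3*exp(-t) + 2*t**2*exp(-t)
The correct value should be: -t**3*exp(-t) + 3*t**2*exp(-t)

Explanation: The coefficient 3 was incorrectly written as 2: the term 3*t**2*exp(-t) was incorrectly written as 2*t**2*exp(-t)
The later steps are derived from this incorrect expression, so the error originates in Step 2.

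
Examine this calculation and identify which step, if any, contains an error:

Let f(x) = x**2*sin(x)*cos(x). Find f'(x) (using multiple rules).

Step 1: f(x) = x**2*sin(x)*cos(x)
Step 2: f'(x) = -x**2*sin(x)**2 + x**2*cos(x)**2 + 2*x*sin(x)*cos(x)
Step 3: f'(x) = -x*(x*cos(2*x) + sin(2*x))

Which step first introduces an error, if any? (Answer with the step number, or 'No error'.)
Step 3

Step 3 is incorrect due to a sign flip.
The step shows: -x*(x*cos(2*x) + sin(2*x))
The correct value should be: x*(x*cos(2*x) + sin(2*x))

Explanation: The sign of the whole expression was flipped: the term x*(x*cos(2*x) + sin(2*x)) was incorrectly written as -x*(x*cos(2*x) + sin(2*x))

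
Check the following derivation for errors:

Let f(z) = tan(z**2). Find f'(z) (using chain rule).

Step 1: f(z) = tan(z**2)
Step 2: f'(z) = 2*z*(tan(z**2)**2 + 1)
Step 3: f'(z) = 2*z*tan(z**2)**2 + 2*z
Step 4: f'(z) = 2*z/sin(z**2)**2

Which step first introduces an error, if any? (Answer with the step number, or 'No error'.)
Step 4

Step 4 is incorrect due to a wrong trig function.
The step shows: 2*z/sin(z**2)**2
The correct value should be: 2*z/cos(z**2)**2

Explanation: cos(z**2) was incorrectly written as sin(z**2): the term 2*z/cos(z**2)**2 was incorrectly written as 2*z/sin(z**2)**2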